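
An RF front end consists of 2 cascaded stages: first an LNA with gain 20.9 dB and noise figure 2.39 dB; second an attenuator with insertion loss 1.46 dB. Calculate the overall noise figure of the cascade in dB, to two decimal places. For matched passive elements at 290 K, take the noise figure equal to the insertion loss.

Convert to linear (a loss of L dB is a gain of −L dB): F_i = 10^(NF_i/10), G_i = 10^(G_i,dB/10)
  Stage 1: F_1 = 10^(2.39/10) = 1.734, G_1 = 10^(20.9/10) = 123.0
  Stage 2: F_2 = 10^(1.46/10) = 1.400, G_2 = 10^(−1.46/10) = 0.7145
Friis cascade:
  F = 1.734 + (1.400 − 1)/123.0 = 1.737
NF = 10 log₁₀(1.737) = 2.40 dB

2.40 dB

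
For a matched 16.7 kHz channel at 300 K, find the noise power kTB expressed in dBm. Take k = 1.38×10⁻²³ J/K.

P_n = kTB = 1.38×10⁻²³ × 300 × 1.67×10⁴ = 6.91×10⁻¹⁷ W
In dBm: 10 log₁₀(6.91×10⁻¹⁷ / 10⁻³) = −131.6 dBm

−131.6 dBm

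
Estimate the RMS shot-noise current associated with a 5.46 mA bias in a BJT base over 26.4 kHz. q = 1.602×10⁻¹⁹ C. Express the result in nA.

I_n = √(2qI·B)
2qI·B = 2 × 1.602×10⁻¹⁹ × 5.46×10⁻³ × 2.64×10⁴ = 4.62×10⁻¹⁷ A²
I_n = √(4.62×10⁻¹⁷) = 6.80×10⁻⁹ A = 6.80 nA

6.80 nA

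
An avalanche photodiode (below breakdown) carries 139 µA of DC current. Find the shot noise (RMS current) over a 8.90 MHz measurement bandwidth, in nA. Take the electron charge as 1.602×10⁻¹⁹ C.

I_n = √(2qI·B)
2qI·B = 2 × 1.602×10⁻¹⁹ × 1.39×10⁻⁴ × 8.90×10⁶ = 3.96×10⁻¹⁶ A²
I_n = √(3.96×10⁻¹⁶) = 1.99×10⁻⁸ A = 19.9 nA

19.9 nA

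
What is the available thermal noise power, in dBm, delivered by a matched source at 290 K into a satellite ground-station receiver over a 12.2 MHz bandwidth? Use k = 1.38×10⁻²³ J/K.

−103.1 dBm

P_n = kTB = 1.38×10⁻²³ × 290 × 1.22×10⁷ = 4.88×10⁻¹⁴ W
In dBm: 10 log₁₀(4.88×10⁻¹⁴ / 10⁻³) = −103.1 dBm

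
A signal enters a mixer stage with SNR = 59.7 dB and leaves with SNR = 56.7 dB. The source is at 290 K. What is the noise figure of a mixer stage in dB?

3.0 dB

NF (dB) = SNR_in(dB) − SNR_out(dB) when the source is at T₀
NF = 59.7 − 56.7 = 3.0 dB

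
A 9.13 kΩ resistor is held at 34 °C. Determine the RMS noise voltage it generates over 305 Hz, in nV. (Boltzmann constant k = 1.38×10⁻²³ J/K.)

T = 34 °C + 273.15 = 307.15 K
V_n = √(4kTRB)
4kTRB = 4 × 1.38×10⁻²³ × 307.15 × 9.13×10³ × 3.05×10² = 4.72×10⁻¹⁴ V²
V_n = √(4.72×10⁻¹⁴) = 2.17×10⁻⁷ V = 217 nV

217 nV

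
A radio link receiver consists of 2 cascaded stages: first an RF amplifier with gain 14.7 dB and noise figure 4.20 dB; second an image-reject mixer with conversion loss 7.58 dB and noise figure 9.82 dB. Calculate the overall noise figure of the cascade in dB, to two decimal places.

Convert to linear (a loss of L dB is a gain of −L dB): F_i = 10^(NF_i/10), G_i = 10^(G_i,dB/10)
  Stage 1: F_1 = 10^(4.20/10) = 2.630, G_1 = 10^(14.7/10) = 29.51
  Stage 2: F_2 = 10^(9.82/10) = 9.594, G_2 = 10^(−7.58/10) = 0.1746
Friis cascade:
  F = 2.630 + (9.594 − 1)/29.51 = 2.921
NF = 10 log₁₀(2.921) = 4.66 dB

4.66 dB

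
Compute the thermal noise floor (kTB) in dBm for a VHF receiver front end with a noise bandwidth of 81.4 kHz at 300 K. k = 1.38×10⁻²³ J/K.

P_n = kTB = 1.38×10⁻²³ × 300 × 8.14×10⁴ = 3.37×10⁻¹⁶ W
In dBm: 10 log₁₀(3.37×10⁻¹⁶ / 10⁻³) = −124.7 dBm

−124.7 dBm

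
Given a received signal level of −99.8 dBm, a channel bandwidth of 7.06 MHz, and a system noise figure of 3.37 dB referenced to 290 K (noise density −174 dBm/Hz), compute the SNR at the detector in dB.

2.3 dB

Noise floor: N = −174 + 10 log₁₀(B) + NF
10 log₁₀(7.06×10⁶) = 68.49 dB
N = −174 + 68.49 + 3.37 = −102.14 dBm
SNR = P_sig − N = −99.8 − (−102.14) = 2.34 dB → 2.3 dB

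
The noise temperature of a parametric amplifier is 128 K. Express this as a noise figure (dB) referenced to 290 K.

F = 1 + T_e/T₀ = 1 + 128/290 = 1.44138
NF = 10 log₁₀(1.44138) = 1.59 dB

1.59 dB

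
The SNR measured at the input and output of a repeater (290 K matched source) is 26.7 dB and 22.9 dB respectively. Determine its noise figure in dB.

NF (dB) = SNR_in(dB) − SNR_out(dB) when the source is at T₀
NF = 26.7 − 22.9 = 3.8 dB

3.8 dB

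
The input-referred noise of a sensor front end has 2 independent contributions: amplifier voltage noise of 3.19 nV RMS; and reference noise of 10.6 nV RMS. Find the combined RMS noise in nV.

Uncorrelated sources add in power (mean-square): V_tot = √(ΣV_i²)
V_tot = √[(3.19×10⁻⁹)² + (1.06×10⁻⁸)²] = 1.11×10⁻⁸ V = 11.1 nV

11.1 nV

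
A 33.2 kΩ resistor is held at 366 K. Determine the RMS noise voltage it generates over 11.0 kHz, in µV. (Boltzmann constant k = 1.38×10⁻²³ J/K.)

V_n = √(4kTRB)
4kTRB = 4 × 1.38×10⁻²³ × 366 × 3.32×10⁴ × 1.10×10⁴ = 7.38×10⁻¹² V²
V_n = √(7.38×10⁻¹²) = 2.72×10⁻⁶ V = 2.72 µV

2.72 µV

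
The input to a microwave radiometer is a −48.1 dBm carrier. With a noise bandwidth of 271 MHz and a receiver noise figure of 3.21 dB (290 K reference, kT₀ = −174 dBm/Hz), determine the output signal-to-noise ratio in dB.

38.4 dB

Noise floor: N = −174 + 10 log₁₀(B) + NF
10 log₁₀(2.71×10⁸) = 84.33 dB
N = −174 + 84.33 + 3.21 = −86.46 dBm
SNR = P_sig − N = −48.1 − (−86.46) = 38.36 dB → 38.4 dB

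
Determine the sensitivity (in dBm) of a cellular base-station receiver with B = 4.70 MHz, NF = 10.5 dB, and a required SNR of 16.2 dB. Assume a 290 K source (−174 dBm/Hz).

Sensitivity = −174 + 10 log₁₀(B) + NF + SNR_min
= −174 + 66.72 + 10.5 + 16.2
= −80.58 dBm → −80.6 dBm

−80.6 dBm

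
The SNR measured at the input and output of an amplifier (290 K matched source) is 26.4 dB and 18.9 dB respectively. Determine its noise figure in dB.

7.5 dB

NF (dB) = SNR_in(dB) − SNR_out(dB) when the source is at T₀
NF = 26.4 − 18.9 = 7.5 dB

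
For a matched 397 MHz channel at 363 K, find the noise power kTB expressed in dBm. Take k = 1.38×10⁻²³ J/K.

−87.0 dBm

P_n = kTB = 1.38×10⁻²³ × 363 × 3.97×10⁸ = 1.99×10⁻¹² W
In dBm: 10 log₁₀(1.99×10⁻¹² / 10⁻³) = −87.0 dBm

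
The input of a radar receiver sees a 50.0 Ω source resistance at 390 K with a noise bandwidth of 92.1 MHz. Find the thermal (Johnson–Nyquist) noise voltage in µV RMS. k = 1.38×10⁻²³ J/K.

V_n = √(4kTRB)
4kTRB = 4 × 1.38×10⁻²³ × 390 × 5.00×10¹ × 9.21×10⁷ = 9.91×10⁻¹¹ V²
V_n = √(9.91×10⁻¹¹) = 9.96×10⁻⁶ V = 9.96 µV

9.96 µV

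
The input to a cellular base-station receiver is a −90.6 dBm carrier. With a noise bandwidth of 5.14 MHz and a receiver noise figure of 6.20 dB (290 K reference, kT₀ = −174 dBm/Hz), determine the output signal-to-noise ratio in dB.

10.1 dB

Noise floor: N = −174 + 10 log₁₀(B) + NF
10 log₁₀(5.14×10⁶) = 67.11 dB
N = −174 + 67.11 + 6.20 = −100.69 dBm
SNR = P_sig − N = −90.6 − (−100.69) = 10.09 dB → 10.1 dB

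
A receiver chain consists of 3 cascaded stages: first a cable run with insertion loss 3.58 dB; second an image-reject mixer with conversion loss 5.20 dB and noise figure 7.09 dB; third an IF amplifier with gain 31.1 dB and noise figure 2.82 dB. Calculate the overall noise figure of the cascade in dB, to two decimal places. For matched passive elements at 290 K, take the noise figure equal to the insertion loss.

Convert to linear (a loss of L dB is a gain of −L dB): F_i = 10^(NF_i/10), G_i = 10^(G_i,dB/10)
  Stage 1: F_1 = 10^(3.58/10) = 2.280, G_1 = 10^(−3.58/10) = 0.4385
  Stage 2: F_2 = 10^(7.09/10) = 5.117, G_2 = 10^(−5.20/10) = 0.3020
  Stage 3: F_3 = 10^(2.82/10) = 1.914, G_3 = 10^(31.1/10) = 1288
Friis cascade:
  F = 2.280 + (5.117 − 1)/0.4385 + (1.914 − 1)/0.1324 = 18.57
NF = 10 log₁₀(18.57) = 12.69 dB

12.69 dB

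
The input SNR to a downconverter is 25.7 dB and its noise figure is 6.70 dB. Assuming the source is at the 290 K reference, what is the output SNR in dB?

19.00 dB

By definition F = SNR_in/SNR_out, so in dB: SNR_out = SNR_in − NF
SNR_out = 25.7 − 6.70 = 19.00 dB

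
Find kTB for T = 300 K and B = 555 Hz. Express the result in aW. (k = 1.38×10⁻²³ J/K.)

P_n = kTB = 1.38×10⁻²³ × 300 × 5.55×10² = 2.30×10⁻¹⁸ W = 2.30 aW

2.30 aW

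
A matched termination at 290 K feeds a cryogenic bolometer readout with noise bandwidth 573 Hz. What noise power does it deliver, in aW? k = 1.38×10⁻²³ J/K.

P_n = kTB = 1.38×10⁻²³ × 290 × 5.73×10² = 2.29×10⁻¹⁸ W = 2.29 aW

2.29 aW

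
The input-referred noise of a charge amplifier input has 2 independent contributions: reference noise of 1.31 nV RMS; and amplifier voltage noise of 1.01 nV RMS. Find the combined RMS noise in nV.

1.65 nV

Uncorrelated sources add in power (mean-square): V_tot = √(ΣV_i²)
V_tot = √[(1.31×10⁻⁹)² + (1.01×10⁻⁹)²] = 1.65×10⁻⁹ V = 1.65 nV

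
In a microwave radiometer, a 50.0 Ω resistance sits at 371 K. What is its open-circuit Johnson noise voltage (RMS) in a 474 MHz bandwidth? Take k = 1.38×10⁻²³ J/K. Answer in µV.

22.0 µV

V_n = √(4kTRB)
4kTRB = 4 × 1.38×10⁻²³ × 371 × 5.00×10¹ × 4.74×10⁸ = 4.85×10⁻¹⁰ V²
V_n = √(4.85×10⁻¹⁰) = 2.20×10⁻⁵ V = 22.0 µV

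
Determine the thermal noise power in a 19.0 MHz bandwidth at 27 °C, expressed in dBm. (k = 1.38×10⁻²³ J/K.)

T = 27 °C + 273.15 = 300.15 K
P_n = kTB = 1.38×10⁻²³ × 300.15 × 1.90×10⁷ = 7.87×10⁻¹⁴ W
In dBm: 10 log₁₀(7.87×10⁻¹⁴ / 10⁻³) = −101.0 dBm

−101.0 dBm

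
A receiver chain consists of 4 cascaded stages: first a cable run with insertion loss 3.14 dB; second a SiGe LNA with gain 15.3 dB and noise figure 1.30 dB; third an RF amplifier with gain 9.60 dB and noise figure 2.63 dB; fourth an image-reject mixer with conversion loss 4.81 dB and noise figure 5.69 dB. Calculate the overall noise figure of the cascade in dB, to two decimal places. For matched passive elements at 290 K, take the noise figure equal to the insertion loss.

Convert to linear (a loss of L dB is a gain of −L dB): F_i = 10^(NF_i/10), G_i = 10^(G_i,dB/10)
  Stage 1: F_1 = 10^(3.14/10) = 2.061, G_1 = 10^(−3.14/10) = 0.4853
  Stage 2: F_2 = 10^(1.30/10) = 1.349, G_2 = 10^(15.3/10) = 33.88
  Stage 3: F_3 = 10^(2.63/10) = 1.832, G_3 = 10^(9.60/10) = 9.120
  Stage 4: F_4 = 10^(5.69/10) = 3.707, G_4 = 10^(−4.81/10) = 0.3304
Friis cascade:
  F = 2.061 + (1.349 − 1)/0.4853 + (1.832 − 1)/16.44 + (3.707 − 1)/150.0 = 2.848
NF = 10 log₁₀(2.848) = 4.55 dB

4.55 dB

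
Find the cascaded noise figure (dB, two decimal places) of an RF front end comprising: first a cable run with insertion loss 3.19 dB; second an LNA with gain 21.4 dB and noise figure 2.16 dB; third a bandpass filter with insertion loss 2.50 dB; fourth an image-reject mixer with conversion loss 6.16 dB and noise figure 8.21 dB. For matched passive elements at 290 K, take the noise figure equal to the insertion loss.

5.55 dB

Convert to linear (a loss of L dB is a gain of −L dB): F_i = 10^(NF_i/10), G_i = 10^(G_i,dB/10)
  Stage 1: F_1 = 10^(3.19/10) = 2.084, G_1 = 10^(−3.19/10) = 0.4797
  Stage 2: F_2 = 10^(2.16/10) = 1.644, G_2 = 10^(21.4/10) = 138.0
  Stage 3: F_3 = 10^(2.50/10) = 1.778, G_3 = 10^(−2.50/10) = 0.5623
  Stage 4: F_4 = 10^(8.21/10) = 6.622, G_4 = 10^(−6.16/10) = 0.2421
Friis cascade:
  F = 2.084 + (1.644 − 1)/0.4797 + (1.778 − 1)/66.22 + (6.622 − 1)/37.24 = 3.590
NF = 10 log₁₀(3.590) = 5.55 dB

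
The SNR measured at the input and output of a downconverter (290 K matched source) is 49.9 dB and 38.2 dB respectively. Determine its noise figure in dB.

11.7 dB

NF (dB) = SNR_in(dB) − SNR_out(dB) when the source is at T₀
NF = 49.9 − 38.2 = 11.7 dB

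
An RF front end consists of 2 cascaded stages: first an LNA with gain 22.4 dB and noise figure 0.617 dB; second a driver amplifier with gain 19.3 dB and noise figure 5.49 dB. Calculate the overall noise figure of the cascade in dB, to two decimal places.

0.67 dB

Convert to linear (a loss of L dB is a gain of −L dB): F_i = 10^(NF_i/10), G_i = 10^(G_i,dB/10)
  Stage 1: F_1 = 10^(0.617/10) = 1.153, G_1 = 10^(22.4/10) = 173.8
  Stage 2: F_2 = 10^(5.49/10) = 3.540, G_2 = 10^(19.3/10) = 85.11
Friis cascade:
  F = 1.153 + (3.540 − 1)/173.8 = 1.167
NF = 10 log₁₀(1.167) = 0.67 dB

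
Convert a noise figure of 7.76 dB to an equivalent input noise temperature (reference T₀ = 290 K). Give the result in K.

F = 10^(7.76/10) = 5.97035
T_e = (F − 1)·T₀ = (5.97035 − 1) × 290 = 1441 K

1441 K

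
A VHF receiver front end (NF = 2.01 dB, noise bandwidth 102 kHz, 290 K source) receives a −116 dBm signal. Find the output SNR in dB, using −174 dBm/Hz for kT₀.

Noise floor: N = −174 + 10 log₁₀(B) + NF
10 log₁₀(1.02×10⁵) = 50.09 dB
N = −174 + 50.09 + 2.01 = −121.90 dBm
SNR = P_sig − N = −116 − (−121.90) = 5.90 dB → 5.9 dB

5.9 dB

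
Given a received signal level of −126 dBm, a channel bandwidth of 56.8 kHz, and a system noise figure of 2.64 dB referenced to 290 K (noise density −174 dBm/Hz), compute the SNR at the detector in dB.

Noise floor: N = −174 + 10 log₁₀(B) + NF
10 log₁₀(5.68×10⁴) = 47.54 dB
N = −174 + 47.54 + 2.64 = −123.82 dBm
SNR = P_sig − N = −126 − (−123.82) = −2.18 dB → −2.2 dB

−2.2 dB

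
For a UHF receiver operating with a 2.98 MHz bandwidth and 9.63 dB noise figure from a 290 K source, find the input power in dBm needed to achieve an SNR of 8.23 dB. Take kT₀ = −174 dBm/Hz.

−91.4 dBm

Sensitivity = −174 + 10 log₁₀(B) + NF + SNR_min
= −174 + 64.74 + 9.63 + 8.23
= −91.40 dBm → −91.4 dBm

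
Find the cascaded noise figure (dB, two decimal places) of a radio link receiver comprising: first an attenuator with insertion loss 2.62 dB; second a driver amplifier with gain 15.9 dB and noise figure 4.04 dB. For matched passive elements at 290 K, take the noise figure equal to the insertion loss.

6.66 dB

Convert to linear (a loss of L dB is a gain of −L dB): F_i = 10^(NF_i/10), G_i = 10^(G_i,dB/10)
  Stage 1: F_1 = 10^(2.62/10) = 1.828, G_1 = 10^(−2.62/10) = 0.5470
  Stage 2: F_2 = 10^(4.04/10) = 2.535, G_2 = 10^(15.9/10) = 38.90
Friis cascade:
  F = 1.828 + (2.535 − 1)/0.5470 = 4.634
NF = 10 log₁₀(4.634) = 6.66 dB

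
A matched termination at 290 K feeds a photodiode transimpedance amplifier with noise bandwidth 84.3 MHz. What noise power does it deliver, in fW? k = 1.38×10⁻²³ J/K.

P_n = kTB = 1.38×10⁻²³ × 290 × 8.43×10⁷ = 3.37×10⁻¹³ W = 337 fW

337 fW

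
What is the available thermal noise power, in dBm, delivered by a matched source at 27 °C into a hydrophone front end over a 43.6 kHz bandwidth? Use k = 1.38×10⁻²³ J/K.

−127.4 dBm

T = 27 °C + 273.15 = 300.15 K
P_n = kTB = 1.38×10⁻²³ × 300.15 × 4.36×10⁴ = 1.81×10⁻¹⁶ W
In dBm: 10 log₁₀(1.81×10⁻¹⁶ / 10⁻³) = −127.4 dBm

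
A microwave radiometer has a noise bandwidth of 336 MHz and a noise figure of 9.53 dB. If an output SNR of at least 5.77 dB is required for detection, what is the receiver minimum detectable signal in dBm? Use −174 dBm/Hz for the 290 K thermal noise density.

−73.4 dBm

Sensitivity = −174 + 10 log₁₀(B) + NF + SNR_min
= −174 + 85.26 + 9.53 + 5.77
= −73.44 dBm → −73.4 dBm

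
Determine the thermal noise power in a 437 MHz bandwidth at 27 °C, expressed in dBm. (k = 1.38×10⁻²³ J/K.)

T = 27 °C + 273.15 = 300.15 K
P_n = kTB = 1.38×10⁻²³ × 300.15 × 4.37×10⁸ = 1.81×10⁻¹² W
In dBm: 10 log₁₀(1.81×10⁻¹² / 10⁻³) = −87.4 dBm

−87.4 dBm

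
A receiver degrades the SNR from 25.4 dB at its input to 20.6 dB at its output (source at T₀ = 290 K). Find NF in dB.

4.8 dB

NF (dB) = SNR_in(dB) − SNR_out(dB) when the source is at T₀
NF = 25.4 − 20.6 = 4.8 dB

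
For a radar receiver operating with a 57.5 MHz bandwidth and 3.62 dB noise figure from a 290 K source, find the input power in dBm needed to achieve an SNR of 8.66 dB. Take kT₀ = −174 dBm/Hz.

Sensitivity = −174 + 10 log₁₀(B) + NF + SNR_min
= −174 + 77.6 + 3.62 + 8.66
= −84.12 dBm → −84.1 dBm

−84.1 dBm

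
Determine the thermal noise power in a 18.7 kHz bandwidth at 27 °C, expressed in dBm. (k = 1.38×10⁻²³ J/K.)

T = 27 °C + 273.15 = 300.15 K
P_n = kTB = 1.38×10⁻²³ × 300.15 × 1.87×10⁴ = 7.75×10⁻¹⁷ W
In dBm: 10 log₁₀(7.75×10⁻¹⁷ / 10⁻³) = −131.1 dBm

−131.1 dBm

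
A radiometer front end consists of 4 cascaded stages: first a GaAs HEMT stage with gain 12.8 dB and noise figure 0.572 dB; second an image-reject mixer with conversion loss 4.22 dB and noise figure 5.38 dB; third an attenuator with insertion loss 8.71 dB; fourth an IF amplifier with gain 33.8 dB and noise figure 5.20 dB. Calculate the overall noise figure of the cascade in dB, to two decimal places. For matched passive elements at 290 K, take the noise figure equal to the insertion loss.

Convert to linear (a loss of L dB is a gain of −L dB): F_i = 10^(NF_i/10), G_i = 10^(G_i,dB/10)
  Stage 1: F_1 = 10^(0.572/10) = 1.141, G_1 = 10^(12.8/10) = 19.05
  Stage 2: F_2 = 10^(5.38/10) = 3.451, G_2 = 10^(−4.22/10) = 0.3784
  Stage 3: F_3 = 10^(8.71/10) = 7.430, G_3 = 10^(−8.71/10) = 0.1346
  Stage 4: F_4 = 10^(5.20/10) = 3.311, G_4 = 10^(33.8/10) = 2399
Friis cascade:
  F = 1.141 + (3.451 − 1)/19.05 + (7.430 − 1)/7.211 + (3.311 − 1)/0.9705 = 4.543
NF = 10 log₁₀(4.543) = 6.57 dB

6.57 dB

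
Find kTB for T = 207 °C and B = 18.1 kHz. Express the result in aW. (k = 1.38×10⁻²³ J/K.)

T = 207 °C + 273.15 = 480.15 K
P_n = kTB = 1.38×10⁻²³ × 480.15 × 1.81×10⁴ = 1.20×10⁻¹⁶ W = 120 aW

120 aW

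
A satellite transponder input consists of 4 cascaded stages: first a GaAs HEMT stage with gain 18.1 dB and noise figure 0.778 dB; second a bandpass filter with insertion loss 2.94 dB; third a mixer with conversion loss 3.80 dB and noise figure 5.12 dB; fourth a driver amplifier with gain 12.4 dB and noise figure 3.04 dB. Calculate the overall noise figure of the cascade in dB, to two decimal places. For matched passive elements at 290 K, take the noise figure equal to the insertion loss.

1.32 dB

Convert to linear (a loss of L dB is a gain of −L dB): F_i = 10^(NF_i/10), G_i = 10^(G_i,dB/10)
  Stage 1: F_1 = 10^(0.778/10) = 1.196, G_1 = 10^(18.1/10) = 64.57
  Stage 2: F_2 = 10^(2.94/10) = 1.968, G_2 = 10^(−2.94/10) = 0.5082
  Stage 3: F_3 = 10^(5.12/10) = 3.251, G_3 = 10^(−3.80/10) = 0.4169
  Stage 4: F_4 = 10^(3.04/10) = 2.014, G_4 = 10^(12.4/10) = 17.38
Friis cascade:
  F = 1.196 + (1.968 − 1)/64.57 + (3.251 − 1)/32.81 + (2.014 − 1)/13.68 = 1.354
NF = 10 log₁₀(1.354) = 1.32 dB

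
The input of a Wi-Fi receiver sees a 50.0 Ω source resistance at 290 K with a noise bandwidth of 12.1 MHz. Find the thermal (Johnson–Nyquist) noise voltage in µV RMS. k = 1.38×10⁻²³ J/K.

3.11 µV

V_n = √(4kTRB)
4kTRB = 4 × 1.38×10⁻²³ × 290 × 5.00×10¹ × 1.21×10⁷ = 9.68×10⁻¹² V²
V_n = √(9.68×10⁻¹²) = 3.11×10⁻⁶ V = 3.11 µV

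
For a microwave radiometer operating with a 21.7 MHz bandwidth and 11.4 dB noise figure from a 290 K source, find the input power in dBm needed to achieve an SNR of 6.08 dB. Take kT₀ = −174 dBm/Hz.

−83.2 dBm

Sensitivity = −174 + 10 log₁₀(B) + NF + SNR_min
= −174 + 73.36 + 11.4 + 6.08
= −83.16 dBm → −83.2 dBm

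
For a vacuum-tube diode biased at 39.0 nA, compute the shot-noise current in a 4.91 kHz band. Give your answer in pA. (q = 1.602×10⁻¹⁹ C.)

7.83 pA

I_n = √(2qI·B)
2qI·B = 2 × 1.602×10⁻¹⁹ × 3.90×10⁻⁸ × 4.91×10³ = 6.14×10⁻²³ A²
I_n = √(6.14×10⁻²³) = 7.83×10⁻¹² A = 7.83 pA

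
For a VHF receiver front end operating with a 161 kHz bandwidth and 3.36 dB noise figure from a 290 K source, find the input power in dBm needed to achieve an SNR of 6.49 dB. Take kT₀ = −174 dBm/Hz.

Sensitivity = −174 + 10 log₁₀(B) + NF + SNR_min
= −174 + 52.07 + 3.36 + 6.49
= −112.08 dBm → −112.1 dBm

−112.1 dBm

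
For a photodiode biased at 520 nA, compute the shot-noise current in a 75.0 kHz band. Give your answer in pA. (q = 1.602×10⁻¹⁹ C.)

I_n = √(2qI·B)
2qI·B = 2 × 1.602×10⁻¹⁹ × 5.20×10⁻⁷ × 7.50×10⁴ = 1.25×10⁻²⁰ A²
I_n = √(1.25×10⁻²⁰) = 1.12×10⁻¹⁰ A = 112 pA

112 pA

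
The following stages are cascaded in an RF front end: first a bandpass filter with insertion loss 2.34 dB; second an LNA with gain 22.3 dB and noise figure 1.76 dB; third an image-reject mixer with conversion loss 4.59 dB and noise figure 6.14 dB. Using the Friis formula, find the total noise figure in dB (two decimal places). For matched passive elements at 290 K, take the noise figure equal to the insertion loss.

4.15 dB

Convert to linear (a loss of L dB is a gain of −L dB): F_i = 10^(NF_i/10), G_i = 10^(G_i,dB/10)
  Stage 1: F_1 = 10^(2.34/10) = 1.714, G_1 = 10^(−2.34/10) = 0.5834
  Stage 2: F_2 = 10^(1.76/10) = 1.500, G_2 = 10^(22.3/10) = 169.8
  Stage 3: F_3 = 10^(6.14/10) = 4.111, G_3 = 10^(−4.59/10) = 0.3475
Friis cascade:
  F = 1.714 + (1.500 − 1)/0.5834 + (4.111 − 1)/99.08 = 2.602
NF = 10 log₁₀(2.602) = 4.15 dB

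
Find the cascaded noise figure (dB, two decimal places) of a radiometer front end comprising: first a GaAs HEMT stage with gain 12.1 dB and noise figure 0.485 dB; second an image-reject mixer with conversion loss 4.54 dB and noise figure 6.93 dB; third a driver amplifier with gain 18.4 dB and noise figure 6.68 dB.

3.01 dB

Convert to linear (a loss of L dB is a gain of −L dB): F_i = 10^(NF_i/10), G_i = 10^(G_i,dB/10)
  Stage 1: F_1 = 10^(0.485/10) = 1.118, G_1 = 10^(12.1/10) = 16.22
  Stage 2: F_2 = 10^(6.93/10) = 4.932, G_2 = 10^(−4.54/10) = 0.3516
  Stage 3: F_3 = 10^(6.68/10) = 4.656, G_3 = 10^(18.4/10) = 69.18
Friis cascade:
  F = 1.118 + (4.932 − 1)/16.22 + (4.656 − 1)/5.702 = 2.002
NF = 10 log₁₀(2.002) = 3.01 dB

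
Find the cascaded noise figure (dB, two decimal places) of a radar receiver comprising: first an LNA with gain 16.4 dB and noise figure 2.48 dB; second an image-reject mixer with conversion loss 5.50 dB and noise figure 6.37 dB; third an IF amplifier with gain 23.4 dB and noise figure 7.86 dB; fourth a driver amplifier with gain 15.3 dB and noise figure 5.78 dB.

Convert to linear (a loss of L dB is a gain of −L dB): F_i = 10^(NF_i/10), G_i = 10^(G_i,dB/10)
  Stage 1: F_1 = 10^(2.48/10) = 1.770, G_1 = 10^(16.4/10) = 43.65
  Stage 2: F_2 = 10^(6.37/10) = 4.335, G_2 = 10^(−5.50/10) = 0.2818
  Stage 3: F_3 = 10^(7.86/10) = 6.109, G_3 = 10^(23.4/10) = 218.8
  Stage 4: F_4 = 10^(5.78/10) = 3.784, G_4 = 10^(15.3/10) = 33.88
Friis cascade:
  F = 1.770 + (4.335 − 1)/43.65 + (6.109 − 1)/12.30 + (3.784 − 1)/2692 = 2.263
NF = 10 log₁₀(2.263) = 3.55 dB

3.55 dB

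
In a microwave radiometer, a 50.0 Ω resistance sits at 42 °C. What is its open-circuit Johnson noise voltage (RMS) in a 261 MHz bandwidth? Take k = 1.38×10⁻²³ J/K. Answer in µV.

15.1 µV

T = 42 °C + 273.15 = 315.15 K
V_n = √(4kTRB)
4kTRB = 4 × 1.38×10⁻²³ × 315.15 × 5.00×10¹ × 2.61×10⁸ = 2.27×10⁻¹⁰ V²
V_n = √(2.27×10⁻¹⁰) = 1.51×10⁻⁵ V = 15.1 µV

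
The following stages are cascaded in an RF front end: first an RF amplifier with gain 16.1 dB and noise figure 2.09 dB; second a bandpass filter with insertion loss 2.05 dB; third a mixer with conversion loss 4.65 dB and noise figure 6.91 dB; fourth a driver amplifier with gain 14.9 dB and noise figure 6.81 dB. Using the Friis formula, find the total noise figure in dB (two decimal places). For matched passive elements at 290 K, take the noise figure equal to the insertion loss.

Convert to linear (a loss of L dB is a gain of −L dB): F_i = 10^(NF_i/10), G_i = 10^(G_i,dB/10)
  Stage 1: F_1 = 10^(2.09/10) = 1.618, G_1 = 10^(16.1/10) = 40.74
  Stage 2: F_2 = 10^(2.05/10) = 1.603, G_2 = 10^(−2.05/10) = 0.6237
  Stage 3: F_3 = 10^(6.91/10) = 4.909, G_3 = 10^(−4.65/10) = 0.3428
  Stage 4: F_4 = 10^(6.81/10) = 4.797, G_4 = 10^(14.9/10) = 30.90
Friis cascade:
  F = 1.618 + (1.603 − 1)/40.74 + (4.909 − 1)/25.41 + (4.797 − 1)/8.710 = 2.223
NF = 10 log₁₀(2.223) = 3.47 dB

3.47 dB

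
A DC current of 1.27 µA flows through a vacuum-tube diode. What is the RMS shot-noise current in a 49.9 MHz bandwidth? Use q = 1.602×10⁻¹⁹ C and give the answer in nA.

4.51 nA

I_n = √(2qI·B)
2qI·B = 2 × 1.602×10⁻¹⁹ × 1.27×10⁻⁶ × 4.99×10⁷ = 2.03×10⁻¹⁷ A²
I_n = √(2.03×10⁻¹⁷) = 4.51×10⁻⁹ A = 4.51 nA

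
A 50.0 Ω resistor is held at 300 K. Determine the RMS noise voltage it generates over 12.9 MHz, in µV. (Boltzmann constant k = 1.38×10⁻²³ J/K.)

V_n = √(4kTRB)
4kTRB = 4 × 1.38×10⁻²³ × 300 × 5.00×10¹ × 1.29×10⁷ = 1.07×10⁻¹¹ V²
V_n = √(1.07×10⁻¹¹) = 3.27×10⁻⁶ V = 3.27 µV

3.27 µV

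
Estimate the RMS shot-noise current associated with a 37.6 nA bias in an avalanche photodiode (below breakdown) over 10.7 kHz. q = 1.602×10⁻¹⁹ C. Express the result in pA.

I_n = √(2qI·B)
2qI·B = 2 × 1.602×10⁻¹⁹ × 3.76×10⁻⁸ × 1.07×10⁴ = 1.29×10⁻²² A²
I_n = √(1.29×10⁻²²) = 1.14×10⁻¹¹ A = 11.4 pA

11.4 pA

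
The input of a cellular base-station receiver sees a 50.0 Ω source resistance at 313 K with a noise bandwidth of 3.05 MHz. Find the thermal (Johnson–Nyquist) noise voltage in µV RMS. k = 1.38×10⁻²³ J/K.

1.62 µV

V_n = √(4kTRB)
4kTRB = 4 × 1.38×10⁻²³ × 313 × 5.00×10¹ × 3.05×10⁶ = 2.63×10⁻¹² V²
V_n = √(2.63×10⁻¹²) = 1.62×10⁻⁶ V = 1.62 µV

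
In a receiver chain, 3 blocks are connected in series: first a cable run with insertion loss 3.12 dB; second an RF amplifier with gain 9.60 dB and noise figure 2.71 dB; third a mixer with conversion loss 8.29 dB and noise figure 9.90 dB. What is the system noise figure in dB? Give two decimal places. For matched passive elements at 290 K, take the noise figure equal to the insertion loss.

7.64 dB

Convert to linear (a loss of L dB is a gain of −L dB): F_i = 10^(NF_i/10), G_i = 10^(G_i,dB/10)
  Stage 1: F_1 = 10^(3.12/10) = 2.051, G_1 = 10^(−3.12/10) = 0.4875
  Stage 2: F_2 = 10^(2.71/10) = 1.866, G_2 = 10^(9.60/10) = 9.120
  Stage 3: F_3 = 10^(9.90/10) = 9.772, G_3 = 10^(−8.29/10) = 0.1483
Friis cascade:
  F = 2.051 + (1.866 − 1)/0.4875 + (9.772 − 1)/4.446 = 5.801
NF = 10 log₁₀(5.801) = 7.64 dB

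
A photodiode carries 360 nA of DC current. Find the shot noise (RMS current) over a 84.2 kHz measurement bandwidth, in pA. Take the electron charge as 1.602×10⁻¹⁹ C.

I_n = √(2qI·B)
2qI·B = 2 × 1.602×10⁻¹⁹ × 3.60×10⁻⁷ × 8.42×10⁴ = 9.71×10⁻²¹ A²
I_n = √(9.71×10⁻²¹) = 9.85×10⁻¹¹ A = 98.5 pA

98.5 pA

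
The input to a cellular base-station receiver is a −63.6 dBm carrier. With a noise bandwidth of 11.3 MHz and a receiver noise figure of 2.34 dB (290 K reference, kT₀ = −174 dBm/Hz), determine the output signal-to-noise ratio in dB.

Noise floor: N = −174 + 10 log₁₀(B) + NF
10 log₁₀(1.13×10⁷) = 70.53 dB
N = −174 + 70.53 + 2.34 = −101.13 dBm
SNR = P_sig − N = −63.6 − (−101.13) = 37.53 dB → 37.5 dB

37.5 dB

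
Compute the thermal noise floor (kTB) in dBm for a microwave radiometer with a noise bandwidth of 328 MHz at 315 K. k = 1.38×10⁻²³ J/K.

−88.5 dBm

P_n = kTB = 1.38×10⁻²³ × 315 × 3.28×10⁸ = 1.43×10⁻¹² W
In dBm: 10 log₁₀(1.43×10⁻¹² / 10⁻³) = −88.5 dBm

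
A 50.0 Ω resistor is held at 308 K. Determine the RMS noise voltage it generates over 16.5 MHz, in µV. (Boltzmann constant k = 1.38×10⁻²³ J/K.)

V_n = √(4kTRB)
4kTRB = 4 × 1.38×10⁻²³ × 308 × 5.00×10¹ × 1.65×10⁷ = 1.40×10⁻¹¹ V²
V_n = √(1.40×10⁻¹¹) = 3.75×10⁻⁶ V = 3.75 µV

3.75 µV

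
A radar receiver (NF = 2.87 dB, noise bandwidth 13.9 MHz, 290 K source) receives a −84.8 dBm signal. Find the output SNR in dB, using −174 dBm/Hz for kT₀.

14.9 dB

Noise floor: N = −174 + 10 log₁₀(B) + NF
10 log₁₀(1.39×10⁷) = 71.43 dB
N = −174 + 71.43 + 2.87 = −99.70 dBm
SNR = P_sig − N = −84.8 − (−99.70) = 14.90 dB → 14.9 dB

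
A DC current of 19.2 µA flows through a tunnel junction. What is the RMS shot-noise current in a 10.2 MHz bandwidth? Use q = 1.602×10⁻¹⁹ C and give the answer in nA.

7.92 nA

I_n = √(2qI·B)
2qI·B = 2 × 1.602×10⁻¹⁹ × 1.92×10⁻⁵ × 1.02×10⁷ = 6.27×10⁻¹⁷ A²
I_n = √(6.27×10⁻¹⁷) = 7.92×10⁻⁹ A = 7.92 nA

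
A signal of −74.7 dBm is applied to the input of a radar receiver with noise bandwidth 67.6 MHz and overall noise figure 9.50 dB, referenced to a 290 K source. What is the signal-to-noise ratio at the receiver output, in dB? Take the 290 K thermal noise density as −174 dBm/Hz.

Noise floor: N = −174 + 10 log₁₀(B) + NF
10 log₁₀(6.76×10⁷) = 78.3 dB
N = −174 + 78.3 + 9.50 = −86.20 dBm
SNR = P_sig − N = −74.7 − (−86.20) = 11.50 dB → 11.5 dB

11.5 dB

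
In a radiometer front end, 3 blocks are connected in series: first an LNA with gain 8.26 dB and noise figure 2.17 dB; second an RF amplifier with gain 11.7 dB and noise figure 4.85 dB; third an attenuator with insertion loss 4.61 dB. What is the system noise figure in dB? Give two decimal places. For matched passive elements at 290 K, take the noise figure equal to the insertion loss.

Convert to linear (a loss of L dB is a gain of −L dB): F_i = 10^(NF_i/10), G_i = 10^(G_i,dB/10)
  Stage 1: F_1 = 10^(2.17/10) = 1.648, G_1 = 10^(8.26/10) = 6.699
  Stage 2: F_2 = 10^(4.85/10) = 3.055, G_2 = 10^(11.7/10) = 14.79
  Stage 3: F_3 = 10^(4.61/10) = 2.891, G_3 = 10^(−4.61/10) = 0.3459
Friis cascade:
  F = 1.648 + (3.055 − 1)/6.699 + (2.891 − 1)/99.08 = 1.974
NF = 10 log₁₀(1.974) = 2.95 dB

2.95 dB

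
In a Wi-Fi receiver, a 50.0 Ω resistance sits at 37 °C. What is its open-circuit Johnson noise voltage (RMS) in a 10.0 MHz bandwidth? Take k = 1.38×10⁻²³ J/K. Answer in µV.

2.93 µV

T = 37 °C + 273.15 = 310.15 K
V_n = √(4kTRB)
4kTRB = 4 × 1.38×10⁻²³ × 310.15 × 5.00×10¹ × 1.00×10⁷ = 8.56×10⁻¹² V²
V_n = √(8.56×10⁻¹²) = 2.93×10⁻⁶ V = 2.93 µV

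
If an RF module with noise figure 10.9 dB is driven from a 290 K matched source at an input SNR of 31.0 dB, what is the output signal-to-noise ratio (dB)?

By definition F = SNR_in/SNR_out, so in dB: SNR_out = SNR_in − NF
SNR_out = 31.0 − 10.9 = 20.1 dB

20.1 dB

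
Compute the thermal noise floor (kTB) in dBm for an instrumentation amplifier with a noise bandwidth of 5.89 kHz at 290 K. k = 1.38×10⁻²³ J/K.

−136.3 dBm

P_n = kTB = 1.38×10⁻²³ × 290 × 5.89×10³ = 2.36×10⁻¹⁷ W
In dBm: 10 log₁₀(2.36×10⁻¹⁷ / 10⁻³) = −136.3 dBm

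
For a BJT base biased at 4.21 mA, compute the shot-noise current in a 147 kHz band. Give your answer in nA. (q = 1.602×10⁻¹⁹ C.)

14.1 nA

I_n = √(2qI·B)
2qI·B = 2 × 1.602×10⁻¹⁹ × 4.21×10⁻³ × 1.47×10⁵ = 1.98×10⁻¹⁶ A²
I_n = √(1.98×10⁻¹⁶) = 1.41×10⁻⁸ A = 14.1 nA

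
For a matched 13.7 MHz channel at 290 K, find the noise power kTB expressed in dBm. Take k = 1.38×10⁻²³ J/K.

−102.6 dBm

P_n = kTB = 1.38×10⁻²³ × 290 × 1.37×10⁷ = 5.48×10⁻¹⁴ W
In dBm: 10 log₁₀(5.48×10⁻¹⁴ / 10⁻³) = −102.6 dBm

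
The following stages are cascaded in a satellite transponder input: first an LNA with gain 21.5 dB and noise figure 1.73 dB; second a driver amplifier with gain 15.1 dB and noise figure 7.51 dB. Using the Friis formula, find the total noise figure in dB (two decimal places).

1.82 dB

Convert to linear (a loss of L dB is a gain of −L dB): F_i = 10^(NF_i/10), G_i = 10^(G_i,dB/10)
  Stage 1: F_1 = 10^(1.73/10) = 1.489, G_1 = 10^(21.5/10) = 141.3
  Stage 2: F_2 = 10^(7.51/10) = 5.636, G_2 = 10^(15.1/10) = 32.36
Friis cascade:
  F = 1.489 + (5.636 − 1)/141.3 = 1.522
NF = 10 log₁₀(1.522) = 1.82 dB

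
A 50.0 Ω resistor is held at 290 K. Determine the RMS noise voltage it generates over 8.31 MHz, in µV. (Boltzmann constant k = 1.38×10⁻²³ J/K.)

2.58 µV

V_n = √(4kTRB)
4kTRB = 4 × 1.38×10⁻²³ × 290 × 5.00×10¹ × 8.31×10⁶ = 6.65×10⁻¹² V²
V_n = √(6.65×10⁻¹²) = 2.58×10⁻⁶ V = 2.58 µV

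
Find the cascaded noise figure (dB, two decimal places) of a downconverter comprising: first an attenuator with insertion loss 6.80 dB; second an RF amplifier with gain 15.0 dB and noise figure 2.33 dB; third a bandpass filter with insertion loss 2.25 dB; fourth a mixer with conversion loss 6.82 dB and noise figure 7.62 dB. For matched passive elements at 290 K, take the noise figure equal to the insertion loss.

9.78 dB

Convert to linear (a loss of L dB is a gain of −L dB): F_i = 10^(NF_i/10), G_i = 10^(G_i,dB/10)
  Stage 1: F_1 = 10^(6.80/10) = 4.786, G_1 = 10^(−6.80/10) = 0.2089
  Stage 2: F_2 = 10^(2.33/10) = 1.710, G_2 = 10^(15.0/10) = 31.62
  Stage 3: F_3 = 10^(2.25/10) = 1.679, G_3 = 10^(−2.25/10) = 0.5957
  Stage 4: F_4 = 10^(7.62/10) = 5.781, G_4 = 10^(−6.82/10) = 0.2080
Friis cascade:
  F = 4.786 + (1.710 − 1)/0.2089 + (1.679 − 1)/6.607 + (5.781 − 1)/3.936 = 9.502
NF = 10 log₁₀(9.502) = 9.78 dB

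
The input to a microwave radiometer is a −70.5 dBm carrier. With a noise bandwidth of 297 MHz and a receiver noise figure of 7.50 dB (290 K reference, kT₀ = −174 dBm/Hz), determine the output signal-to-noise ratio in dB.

Noise floor: N = −174 + 10 log₁₀(B) + NF
10 log₁₀(2.97×10⁸) = 84.73 dB
N = −174 + 84.73 + 7.50 = −81.77 dBm
SNR = P_sig − N = −70.5 − (−81.77) = 11.27 dB → 11.3 dB

11.3 dB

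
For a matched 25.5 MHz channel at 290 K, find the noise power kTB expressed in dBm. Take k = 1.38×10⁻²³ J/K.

P_n = kTB = 1.38×10⁻²³ × 290 × 2.55×10⁷ = 1.02×10⁻¹³ W
In dBm: 10 log₁₀(1.02×10⁻¹³ / 10⁻³) = −99.9 dBm

−99.9 dBm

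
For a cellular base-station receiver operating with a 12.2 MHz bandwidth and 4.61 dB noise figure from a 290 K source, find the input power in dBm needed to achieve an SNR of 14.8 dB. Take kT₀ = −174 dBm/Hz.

−83.7 dBm

Sensitivity = −174 + 10 log₁₀(B) + NF + SNR_min
= −174 + 70.86 + 4.61 + 14.8
= −83.73 dBm → −83.7 dBm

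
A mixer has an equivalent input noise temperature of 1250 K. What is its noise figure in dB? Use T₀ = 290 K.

7.25 dB

F = 1 + T_e/T₀ = 1 + 1250/290 = 5.31034
NF = 10 log₁₀(5.31034) = 7.25 dB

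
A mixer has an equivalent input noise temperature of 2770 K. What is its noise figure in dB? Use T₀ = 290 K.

10.23 dB

F = 1 + T_e/T₀ = 1 + 2770/290 = 10.5517
NF = 10 log₁₀(10.5517) = 10.23 dB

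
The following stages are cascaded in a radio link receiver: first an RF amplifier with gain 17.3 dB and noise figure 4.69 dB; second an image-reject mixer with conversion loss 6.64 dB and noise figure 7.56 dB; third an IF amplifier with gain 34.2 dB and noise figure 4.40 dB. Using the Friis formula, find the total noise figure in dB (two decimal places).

Convert to linear (a loss of L dB is a gain of −L dB): F_i = 10^(NF_i/10), G_i = 10^(G_i,dB/10)
  Stage 1: F_1 = 10^(4.69/10) = 2.944, G_1 = 10^(17.3/10) = 53.70
  Stage 2: F_2 = 10^(7.56/10) = 5.702, G_2 = 10^(−6.64/10) = 0.2168
  Stage 3: F_3 = 10^(4.40/10) = 2.754, G_3 = 10^(34.2/10) = 2630
Friis cascade:
  F = 2.944 + (5.702 − 1)/53.70 + (2.754 − 1)/11.64 = 3.183
NF = 10 log₁₀(3.183) = 5.03 dB

5.03 dB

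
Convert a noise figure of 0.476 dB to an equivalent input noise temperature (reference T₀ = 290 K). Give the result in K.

33.6 K

F = 10^(0.476/10) = 1.11584
T_e = (F − 1)·T₀ = (1.11584 − 1) × 290 = 33.6 K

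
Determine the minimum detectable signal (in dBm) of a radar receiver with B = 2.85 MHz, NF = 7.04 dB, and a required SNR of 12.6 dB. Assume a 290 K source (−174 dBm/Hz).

Sensitivity = −174 + 10 log₁₀(B) + NF + SNR_min
= −174 + 64.55 + 7.04 + 12.6
= −89.81 dBm → −89.8 dBm

−89.8 dBm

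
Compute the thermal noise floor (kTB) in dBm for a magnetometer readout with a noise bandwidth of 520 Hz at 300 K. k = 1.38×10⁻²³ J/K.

P_n = kTB = 1.38×10⁻²³ × 300 × 5.20×10² = 2.15×10⁻¹⁸ W
In dBm: 10 log₁₀(2.15×10⁻¹⁸ / 10⁻³) = −146.7 dBm

−146.7 dBm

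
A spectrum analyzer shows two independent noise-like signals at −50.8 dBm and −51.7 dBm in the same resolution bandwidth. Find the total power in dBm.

−48.2 dBm

Convert to linear, add, convert back:
P₁ = 8.32×10⁻⁹ W, P₂ = 6.76×10⁻⁹ W
P_tot = 1.51×10⁻⁸ W → 10 log₁₀(P_tot / 10⁻³) = −48.2 dBm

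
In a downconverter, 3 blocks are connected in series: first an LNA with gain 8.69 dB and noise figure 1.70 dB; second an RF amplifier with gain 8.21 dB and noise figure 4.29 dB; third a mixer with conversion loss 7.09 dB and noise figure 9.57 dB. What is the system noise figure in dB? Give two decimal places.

Convert to linear (a loss of L dB is a gain of −L dB): F_i = 10^(NF_i/10), G_i = 10^(G_i,dB/10)
  Stage 1: F_1 = 10^(1.70/10) = 1.479, G_1 = 10^(8.69/10) = 7.396
  Stage 2: F_2 = 10^(4.29/10) = 2.685, G_2 = 10^(8.21/10) = 6.622
  Stage 3: F_3 = 10^(9.57/10) = 9.057, G_3 = 10^(−7.09/10) = 0.1954
Friis cascade:
  F = 1.479 + (2.685 − 1)/7.396 + (9.057 − 1)/48.98 = 1.871
NF = 10 log₁₀(1.871) = 2.72 dB

2.72 dB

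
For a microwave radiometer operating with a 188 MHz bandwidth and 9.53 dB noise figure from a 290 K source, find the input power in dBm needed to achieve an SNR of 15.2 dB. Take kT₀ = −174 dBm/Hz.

Sensitivity = −174 + 10 log₁₀(B) + NF + SNR_min
= −174 + 82.74 + 9.53 + 15.2
= −66.53 dBm → −66.5 dBm

−66.5 dBm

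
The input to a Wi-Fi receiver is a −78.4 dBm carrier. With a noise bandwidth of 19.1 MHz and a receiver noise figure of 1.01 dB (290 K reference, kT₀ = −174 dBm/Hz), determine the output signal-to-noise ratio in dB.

Noise floor: N = −174 + 10 log₁₀(B) + NF
10 log₁₀(1.91×10⁷) = 72.81 dB
N = −174 + 72.81 + 1.01 = −100.18 dBm
SNR = P_sig − N = −78.4 − (−100.18) = 21.78 dB → 21.8 dB

21.8 dB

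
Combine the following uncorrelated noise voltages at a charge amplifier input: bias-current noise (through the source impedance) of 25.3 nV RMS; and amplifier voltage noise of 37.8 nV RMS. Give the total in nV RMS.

45.5 nV

Uncorrelated sources add in power (mean-square): V_tot = √(ΣV_i²)
V_tot = √[(2.53×10⁻⁸)² + (3.78×10⁻⁸)²] = 4.55×10⁻⁸ V = 45.5 nV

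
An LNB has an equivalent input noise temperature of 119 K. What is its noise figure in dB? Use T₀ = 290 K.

F = 1 + T_e/T₀ = 1 + 119/290 = 1.41034
NF = 10 log₁₀(1.41034) = 1.49 dB

1.49 dB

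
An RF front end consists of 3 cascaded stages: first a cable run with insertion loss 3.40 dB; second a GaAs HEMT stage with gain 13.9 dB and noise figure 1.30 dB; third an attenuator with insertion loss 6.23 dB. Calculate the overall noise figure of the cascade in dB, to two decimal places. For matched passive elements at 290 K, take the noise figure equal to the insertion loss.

5.10 dB

Convert to linear (a loss of L dB is a gain of −L dB): F_i = 10^(NF_i/10), G_i = 10^(G_i,dB/10)
  Stage 1: F_1 = 10^(3.40/10) = 2.188, G_1 = 10^(−3.40/10) = 0.4571
  Stage 2: F_2 = 10^(1.30/10) = 1.349, G_2 = 10^(13.9/10) = 24.55
  Stage 3: F_3 = 10^(6.23/10) = 4.198, G_3 = 10^(−6.23/10) = 0.2382
Friis cascade:
  F = 2.188 + (1.349 − 1)/0.4571 + (4.198 − 1)/11.22 = 3.236
NF = 10 log₁₀(3.236) = 5.10 dB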